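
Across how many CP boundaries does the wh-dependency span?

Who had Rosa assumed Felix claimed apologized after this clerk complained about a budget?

2

"who" is extracted from the subject of "apologized".
Boundaries crossed, outermost first: [Ø], [Ø] — 2 in total.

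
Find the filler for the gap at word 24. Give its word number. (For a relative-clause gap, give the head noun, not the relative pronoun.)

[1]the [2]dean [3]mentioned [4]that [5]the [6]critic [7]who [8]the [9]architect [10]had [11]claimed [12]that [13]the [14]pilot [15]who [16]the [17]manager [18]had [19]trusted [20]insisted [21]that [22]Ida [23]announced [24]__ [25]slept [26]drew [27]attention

6

The gap at 24 is the subject of "slept", inside a relative clause.
The relative pronoun is "who" (word 7); it is bound by the head noun immediately before it.
Its filler is the head noun "critic", at word 6.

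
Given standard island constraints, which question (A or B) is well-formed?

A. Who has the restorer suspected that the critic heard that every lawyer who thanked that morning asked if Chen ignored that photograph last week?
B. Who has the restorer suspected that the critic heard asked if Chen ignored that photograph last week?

In A, the wh-phrase is extracted from inside a complex-NP island (relative clause) (introduced by "who"), which blocks movement.
In B, the extraction path crosses only that-complement boundaries, which are transparent.
So B is grammatical.

B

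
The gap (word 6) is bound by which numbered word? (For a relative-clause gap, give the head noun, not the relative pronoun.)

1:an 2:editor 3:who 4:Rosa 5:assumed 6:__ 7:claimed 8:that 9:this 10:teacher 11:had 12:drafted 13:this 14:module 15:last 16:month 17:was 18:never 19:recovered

The gap at 6 is the subject of "claimed", inside a relative clause.
The relative pronoun is "who" (word 3); it is bound by the head noun immediately before it.
Its filler is the head noun "editor", at word 2.

2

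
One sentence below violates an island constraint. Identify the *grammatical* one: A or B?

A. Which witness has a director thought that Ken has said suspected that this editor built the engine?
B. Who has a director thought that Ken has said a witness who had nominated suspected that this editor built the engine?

A

In B, the wh-phrase is extracted from inside a complex-NP island (relative clause) (introduced by "who"), which blocks movement.
In A, the extraction path crosses only that-complement boundaries, which are transparent.
So A is grammatical.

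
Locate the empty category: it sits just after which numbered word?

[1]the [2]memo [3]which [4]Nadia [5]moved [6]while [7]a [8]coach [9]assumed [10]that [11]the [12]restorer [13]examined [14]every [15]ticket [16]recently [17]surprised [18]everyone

5

The displaced element is "the memo" (word 2).
It functions as the direct object of "moved", so the gap sits immediately after word 5 ("moved").
Base order: Nadia moved the memo while a coach assumed that the restorer examined every ticket recently.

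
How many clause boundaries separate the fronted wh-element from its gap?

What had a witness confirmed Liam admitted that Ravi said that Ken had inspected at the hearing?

"what" is extracted from the object of "inspected".
Boundaries crossed, outermost first: [Ø], [that], [that] — 3 in total.

3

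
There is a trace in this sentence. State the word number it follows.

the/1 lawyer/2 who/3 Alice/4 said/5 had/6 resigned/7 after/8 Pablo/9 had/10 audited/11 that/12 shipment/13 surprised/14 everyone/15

The displaced element is "the lawyer" (word 2).
It is linked across 1 clause boundary (Ø).
It functions as the subject of "resigned", so the gap sits immediately after word 5 ("said").
Base order: Alice said that the lawyer had resigned after Pablo had audited that shipment.

5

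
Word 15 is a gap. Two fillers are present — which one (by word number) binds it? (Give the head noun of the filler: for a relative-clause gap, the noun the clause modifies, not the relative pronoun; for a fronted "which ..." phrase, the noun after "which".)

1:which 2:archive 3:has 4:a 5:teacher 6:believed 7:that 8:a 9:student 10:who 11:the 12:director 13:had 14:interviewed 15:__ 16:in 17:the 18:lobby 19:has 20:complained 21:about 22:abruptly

9

The marked gap is inside the relative clause, the direct object of "interviewed".
Its filler is the head noun "student" (via "who"), at word 9.
(The other dependency links word 2 to a gap after word 21.)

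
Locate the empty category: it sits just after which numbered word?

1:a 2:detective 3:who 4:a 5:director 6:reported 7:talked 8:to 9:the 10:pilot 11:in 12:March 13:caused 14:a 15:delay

6

The displaced element is "a detective" (word 2).
It is linked across 1 clause boundary (Ø).
It functions as the subject of "talked", so the gap sits immediately after word 6 ("reported").
Base order: A director reported that a detective talked to the pilot in March.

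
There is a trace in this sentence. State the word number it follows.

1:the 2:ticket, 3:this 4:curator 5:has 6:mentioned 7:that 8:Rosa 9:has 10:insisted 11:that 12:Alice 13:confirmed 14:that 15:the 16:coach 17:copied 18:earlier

17

The displaced element is "the ticket" (word 2).
It is linked across 3 clause boundaries (that → that → that).
It functions as the direct object of "copied", so the gap sits immediately after word 17 ("copied").
Base order: This curator has mentioned that Rosa has insisted that Alice confirmed that the coach copied the ticket earlier.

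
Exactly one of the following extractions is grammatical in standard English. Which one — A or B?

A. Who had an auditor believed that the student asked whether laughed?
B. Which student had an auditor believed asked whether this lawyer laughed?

B

In A, the wh-phrase is extracted from inside a wh-island (introduced by "whether"), which blocks movement.
In B, the extraction path crosses only that-complement boundaries, which are transparent.
So B is grammatical.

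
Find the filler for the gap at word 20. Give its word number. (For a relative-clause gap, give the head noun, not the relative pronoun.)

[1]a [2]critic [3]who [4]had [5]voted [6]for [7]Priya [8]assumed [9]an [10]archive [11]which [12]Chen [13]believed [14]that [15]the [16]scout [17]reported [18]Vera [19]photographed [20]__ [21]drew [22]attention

The gap at 20 is the object of "photographed", inside a relative clause.
The relative pronoun is "which" (word 11); it is bound by the head noun immediately before it.
Its filler is the head noun "archive", at word 10.

10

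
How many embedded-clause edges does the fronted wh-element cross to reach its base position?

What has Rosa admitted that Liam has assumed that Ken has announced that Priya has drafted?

3

"what" is extracted from the object of "drafted".
Boundaries crossed, outermost first: [that], [that], [that] — 3 in total.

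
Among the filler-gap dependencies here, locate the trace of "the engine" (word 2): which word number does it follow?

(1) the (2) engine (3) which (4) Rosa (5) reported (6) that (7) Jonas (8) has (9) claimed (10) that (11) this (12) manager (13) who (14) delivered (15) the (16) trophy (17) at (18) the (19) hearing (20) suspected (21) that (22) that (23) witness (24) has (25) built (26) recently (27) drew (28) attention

The displaced element is "the engine" (word 2).
It is linked across 3 clause boundaries (that → that → that).
It functions as the direct object of "built", so the gap sits immediately after word 25 ("built").
Base order: Rosa reported that Jonas has claimed that this manager who delivered the trophy at the hearing suspected that that witness has built the engine recently.

25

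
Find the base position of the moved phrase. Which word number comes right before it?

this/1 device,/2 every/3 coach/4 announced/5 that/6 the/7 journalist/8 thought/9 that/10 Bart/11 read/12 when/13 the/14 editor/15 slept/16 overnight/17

The displaced element is "this device" (word 2).
It is linked across 2 clause boundaries (that → that).
It functions as the direct object of "read", so the gap sits immediately after word 12 ("read").
Base order: Every coach announced that the journalist thought that Bart read this device when the editor slept overnight.

12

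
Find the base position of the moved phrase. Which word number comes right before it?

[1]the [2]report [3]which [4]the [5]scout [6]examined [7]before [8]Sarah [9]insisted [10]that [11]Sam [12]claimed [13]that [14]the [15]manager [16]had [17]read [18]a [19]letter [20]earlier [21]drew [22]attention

6

The displaced element is "the report" (word 2).
It functions as the direct object of "examined", so the gap sits immediately after word 6 ("examined").
Base order: The scout examined the report before Sarah insisted that Sam claimed that the manager had read a letter earlier.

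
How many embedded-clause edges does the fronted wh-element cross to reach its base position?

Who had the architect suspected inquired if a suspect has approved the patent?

"who" is extracted from the subject of "inquired".
Boundaries crossed, outermost first: [Ø] — 1 in total.

1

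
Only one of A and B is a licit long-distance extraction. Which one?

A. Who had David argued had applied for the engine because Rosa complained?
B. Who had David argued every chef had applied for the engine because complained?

A

In B, the wh-phrase is extracted from inside an adjunct island (introduced by "because"), which blocks movement.
In A, the extraction path crosses only that-complement boundaries, which are transparent.
So A is grammatical.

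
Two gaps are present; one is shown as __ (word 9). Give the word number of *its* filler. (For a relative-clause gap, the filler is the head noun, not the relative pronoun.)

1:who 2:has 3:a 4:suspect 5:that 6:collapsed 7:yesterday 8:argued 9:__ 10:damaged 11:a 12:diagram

The marked gap is the subject of "damaged".
Its filler is the fronted wh-phrase "who", at word 1.
(The other dependency links word 4 to a gap after word 5.)

1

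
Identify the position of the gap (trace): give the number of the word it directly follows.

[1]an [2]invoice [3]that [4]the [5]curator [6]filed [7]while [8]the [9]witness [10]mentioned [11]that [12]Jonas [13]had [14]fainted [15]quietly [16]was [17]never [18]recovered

6

The displaced element is "an invoice" (word 2).
It functions as the direct object of "filed", so the gap sits immediately after word 6 ("filed").
Base order: The curator filed an invoice while the witness mentioned that Jonas had fainted quietly.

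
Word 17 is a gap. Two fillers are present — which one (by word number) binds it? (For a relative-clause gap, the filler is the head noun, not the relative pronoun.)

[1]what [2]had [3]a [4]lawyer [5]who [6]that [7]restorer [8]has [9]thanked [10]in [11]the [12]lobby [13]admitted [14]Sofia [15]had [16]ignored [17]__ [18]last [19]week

1

The marked gap is the direct object of "ignored".
Its filler is the fronted wh-phrase "what", at word 1.
(The other dependency links word 4 to a gap after word 9.)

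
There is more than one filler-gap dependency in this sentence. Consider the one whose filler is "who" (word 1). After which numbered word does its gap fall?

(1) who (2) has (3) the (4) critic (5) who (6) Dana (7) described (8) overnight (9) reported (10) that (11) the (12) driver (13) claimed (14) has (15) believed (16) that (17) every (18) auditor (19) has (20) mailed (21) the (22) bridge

13

The displaced element is "who" (word 1).
It is linked across 2 clause boundaries (that → Ø).
It functions as the subject of "believed", so the gap sits immediately after word 13 ("claimed").
Base order: The critic who Dana described overnight has reported that the driver claimed who has believed that every auditor has mailed the bridge.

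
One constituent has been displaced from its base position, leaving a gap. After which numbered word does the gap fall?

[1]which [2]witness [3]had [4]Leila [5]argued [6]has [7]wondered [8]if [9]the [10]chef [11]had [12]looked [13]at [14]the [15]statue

The displaced element is "which witness" (word 2).
It is linked across 1 clause boundary (Ø).
It functions as the subject of "wondered", so the gap sits immediately after word 5 ("argued").
Base order: Leila had argued that which witness has wondered if the chef had looked at the statue.

5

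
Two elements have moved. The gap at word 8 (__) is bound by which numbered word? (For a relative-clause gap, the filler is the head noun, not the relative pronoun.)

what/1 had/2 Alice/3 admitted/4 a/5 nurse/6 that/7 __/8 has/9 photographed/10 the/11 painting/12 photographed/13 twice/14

6

The marked gap is inside the relative clause, the subject of "photographed".
Its filler is the head noun "nurse" (via "that"), at word 6.
(The other dependency links word 1 to a gap after word 13.)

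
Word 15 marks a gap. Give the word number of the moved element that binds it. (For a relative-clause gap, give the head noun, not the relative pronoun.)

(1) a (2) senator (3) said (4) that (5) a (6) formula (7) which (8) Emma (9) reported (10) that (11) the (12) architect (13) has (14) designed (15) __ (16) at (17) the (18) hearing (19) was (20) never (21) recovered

The gap at 15 is the object of "designed", inside a relative clause.
The relative pronoun is "which" (word 7); it is bound by the head noun immediately before it.
Its filler is the head noun "formula", at word 6.

6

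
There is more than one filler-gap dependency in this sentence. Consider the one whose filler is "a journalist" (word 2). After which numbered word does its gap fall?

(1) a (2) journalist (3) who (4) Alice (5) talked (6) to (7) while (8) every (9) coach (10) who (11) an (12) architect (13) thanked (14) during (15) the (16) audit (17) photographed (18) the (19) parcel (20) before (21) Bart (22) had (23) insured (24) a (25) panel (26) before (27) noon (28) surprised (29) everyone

The displaced element is "a journalist" (word 2).
It functions as the object of the preposition "to" of "talked", so the gap sits immediately after word 6 ("to").
Base order: Alice talked to a journalist while every coach who an architect thanked during the audit photographed the parcel before Bart had insured a panel before noon.

6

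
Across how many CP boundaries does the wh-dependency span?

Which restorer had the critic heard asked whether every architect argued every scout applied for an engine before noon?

"which restorer" is extracted from the subject of "asked".
Boundaries crossed, outermost first: [Ø] — 1 in total.

1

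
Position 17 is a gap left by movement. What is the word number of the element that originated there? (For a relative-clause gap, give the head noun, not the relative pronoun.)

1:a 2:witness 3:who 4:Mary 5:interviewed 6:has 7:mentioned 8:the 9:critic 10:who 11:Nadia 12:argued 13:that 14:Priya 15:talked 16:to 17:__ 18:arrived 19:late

The gap at 17 is the prepositional object of "talked", inside a relative clause.
The relative pronoun is "who" (word 10); it is bound by the head noun immediately before it.
Its filler is the head noun "critic", at word 9.

9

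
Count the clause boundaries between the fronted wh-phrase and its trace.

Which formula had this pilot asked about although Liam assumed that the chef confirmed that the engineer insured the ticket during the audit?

"which formula" originates inside the matrix clause — no clause boundary is crossed.

0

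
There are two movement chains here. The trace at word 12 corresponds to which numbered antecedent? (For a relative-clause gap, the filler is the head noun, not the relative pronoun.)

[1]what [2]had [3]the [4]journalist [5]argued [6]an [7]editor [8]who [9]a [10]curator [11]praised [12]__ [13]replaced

7

The marked gap is inside the relative clause, the direct object of "praised".
Its filler is the head noun "editor" (via "who"), at word 7.
(The other dependency links word 1 to a gap after word 13.)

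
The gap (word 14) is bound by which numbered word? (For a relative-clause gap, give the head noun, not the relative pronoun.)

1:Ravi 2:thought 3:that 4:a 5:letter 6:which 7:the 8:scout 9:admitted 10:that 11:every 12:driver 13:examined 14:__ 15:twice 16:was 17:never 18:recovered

The gap at 14 is the object of "examined", inside a relative clause.
The relative pronoun is "which" (word 6); it is bound by the head noun immediately before it.
Its filler is the head noun "letter", at word 5.

5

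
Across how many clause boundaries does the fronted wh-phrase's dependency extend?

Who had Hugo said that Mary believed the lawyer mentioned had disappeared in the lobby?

3

"who" is extracted from the subject of "disappeared".
Boundaries crossed, outermost first: [that], [Ø], [Ø] — 3 in total.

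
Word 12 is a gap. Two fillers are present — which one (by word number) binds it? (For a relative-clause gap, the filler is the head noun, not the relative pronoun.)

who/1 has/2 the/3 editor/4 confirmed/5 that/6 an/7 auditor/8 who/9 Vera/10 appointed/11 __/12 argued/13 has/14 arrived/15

The marked gap is inside the relative clause, the direct object of "appointed".
Its filler is the head noun "auditor" (via "who"), at word 8.
(The other dependency links word 1 to a gap after word 13.)

8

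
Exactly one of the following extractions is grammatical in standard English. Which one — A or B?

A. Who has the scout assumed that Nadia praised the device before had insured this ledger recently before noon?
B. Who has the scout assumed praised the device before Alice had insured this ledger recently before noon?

B

In A, the wh-phrase is extracted from inside an adjunct island (introduced by "before"), which blocks movement.
In B, the extraction path crosses only that-complement boundaries, which are transparent.
So B is grammatical.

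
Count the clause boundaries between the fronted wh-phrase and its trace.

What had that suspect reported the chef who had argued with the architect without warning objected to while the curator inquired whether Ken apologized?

1

"what" is extracted from the PP object of "objected".
Boundaries crossed, outermost first: [Ø] — 1 in total.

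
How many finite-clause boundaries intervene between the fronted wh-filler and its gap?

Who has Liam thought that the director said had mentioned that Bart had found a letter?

2

"who" is extracted from the subject of "mentioned".
Boundaries crossed, outermost first: [that], [Ø] — 2 in total.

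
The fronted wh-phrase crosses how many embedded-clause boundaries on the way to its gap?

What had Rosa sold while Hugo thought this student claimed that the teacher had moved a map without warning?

"what" originates inside the matrix clause — no clause boundary is crossed.

0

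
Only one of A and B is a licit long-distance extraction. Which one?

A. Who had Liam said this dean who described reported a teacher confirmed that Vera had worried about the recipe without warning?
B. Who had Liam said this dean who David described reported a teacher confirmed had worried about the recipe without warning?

B

In A, the wh-phrase is extracted from inside a complex-NP island (relative clause) (introduced by "who"), which blocks movement.
In B, the extraction path crosses only that-complement boundaries, which are transparent.
So B is grammatical.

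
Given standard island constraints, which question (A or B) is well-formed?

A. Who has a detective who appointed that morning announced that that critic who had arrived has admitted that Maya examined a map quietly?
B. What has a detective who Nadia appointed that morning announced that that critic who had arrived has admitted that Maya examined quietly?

In A, the wh-phrase is extracted from inside a complex-NP island (relative clause) (introduced by "who"), which blocks movement.
In B, the extraction path crosses only that-complement boundaries, which are transparent.
So B is grammatical.

B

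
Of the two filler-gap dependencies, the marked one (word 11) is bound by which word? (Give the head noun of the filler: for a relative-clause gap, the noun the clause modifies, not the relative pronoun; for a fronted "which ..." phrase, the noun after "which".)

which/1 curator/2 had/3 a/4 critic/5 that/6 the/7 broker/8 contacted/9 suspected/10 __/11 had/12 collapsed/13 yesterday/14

2

The marked gap is the subject of "collapsed".
Its filler is the fronted wh-phrase "which curator", at word 2.
(The other dependency links word 5 to a gap after word 9.)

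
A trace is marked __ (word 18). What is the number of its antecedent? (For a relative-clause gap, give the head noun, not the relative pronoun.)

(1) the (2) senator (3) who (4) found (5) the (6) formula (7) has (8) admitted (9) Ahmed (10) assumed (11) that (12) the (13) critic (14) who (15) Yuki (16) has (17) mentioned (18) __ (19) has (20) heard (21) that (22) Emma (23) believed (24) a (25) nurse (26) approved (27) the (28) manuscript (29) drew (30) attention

The gap at 18 is the subject of "heard", inside a relative clause.
The relative pronoun is "who" (word 14); it is bound by the head noun immediately before it.
Its filler is the head noun "critic", at word 13.

13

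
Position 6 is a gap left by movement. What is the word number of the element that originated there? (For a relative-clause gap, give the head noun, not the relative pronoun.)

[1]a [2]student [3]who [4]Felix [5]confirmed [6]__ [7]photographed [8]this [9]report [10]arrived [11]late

The gap at 6 is the subject of "photographed", inside a relative clause.
The relative pronoun is "who" (word 3); it is bound by the head noun immediately before it.
Its filler is the head noun "student", at word 2.

2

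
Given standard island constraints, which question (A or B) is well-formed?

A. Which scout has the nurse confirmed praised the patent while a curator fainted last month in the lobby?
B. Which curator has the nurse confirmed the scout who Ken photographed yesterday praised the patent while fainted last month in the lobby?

In B, the wh-phrase is extracted from inside an adjunct island (introduced by "while"), which blocks movement.
In A, the extraction path crosses only that-complement boundaries, which are transparent.
So A is grammatical.

A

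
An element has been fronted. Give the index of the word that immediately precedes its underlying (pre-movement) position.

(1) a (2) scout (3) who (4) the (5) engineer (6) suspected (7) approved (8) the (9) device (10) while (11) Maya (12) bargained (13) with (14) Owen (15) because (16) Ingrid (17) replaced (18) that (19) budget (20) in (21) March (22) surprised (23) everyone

The displaced element is "a scout" (word 2).
It is linked across 1 clause boundary (Ø).
It functions as the subject of "approved", so the gap sits immediately after word 6 ("suspected").
Base order: The engineer suspected a scout approved the device while Maya bargained with Owen because Ingrid replaced that budget in March.

6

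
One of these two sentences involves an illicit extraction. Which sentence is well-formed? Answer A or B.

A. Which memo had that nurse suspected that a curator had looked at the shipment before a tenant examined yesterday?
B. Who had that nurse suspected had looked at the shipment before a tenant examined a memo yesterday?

In A, the wh-phrase is extracted from inside an adjunct island (introduced by "before"), which blocks movement.
In B, the extraction path crosses only that-complement boundaries, which are transparent.
So B is grammatical.

B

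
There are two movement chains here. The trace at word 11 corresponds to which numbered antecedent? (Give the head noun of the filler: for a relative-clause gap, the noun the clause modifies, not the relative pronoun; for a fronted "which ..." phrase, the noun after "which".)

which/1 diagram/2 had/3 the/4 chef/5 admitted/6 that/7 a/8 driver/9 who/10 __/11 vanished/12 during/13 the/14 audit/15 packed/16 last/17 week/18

The marked gap is inside the relative clause, the subject of "vanished".
Its filler is the head noun "driver" (via "who"), at word 9.
(The other dependency links word 2 to a gap after word 16.)

9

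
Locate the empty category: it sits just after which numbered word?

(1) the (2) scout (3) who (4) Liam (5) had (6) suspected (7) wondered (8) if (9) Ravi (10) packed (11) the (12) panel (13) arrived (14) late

6

The displaced element is "the scout" (word 2).
It is linked across 1 clause boundary (Ø).
It functions as the subject of "wondered", so the gap sits immediately after word 6 ("suspected").
Base order: Liam had suspected the scout wondered if Ravi packed the panel.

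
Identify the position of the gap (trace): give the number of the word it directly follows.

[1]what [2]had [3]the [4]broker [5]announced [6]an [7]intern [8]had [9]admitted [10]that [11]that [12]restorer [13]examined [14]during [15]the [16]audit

The displaced element is "what" (word 1).
It is linked across 2 clause boundaries (Ø → that).
It functions as the direct object of "examined", so the gap sits immediately after word 13 ("examined").
Base order: The broker had announced an intern had admitted that that restorer examined what during the audit.

13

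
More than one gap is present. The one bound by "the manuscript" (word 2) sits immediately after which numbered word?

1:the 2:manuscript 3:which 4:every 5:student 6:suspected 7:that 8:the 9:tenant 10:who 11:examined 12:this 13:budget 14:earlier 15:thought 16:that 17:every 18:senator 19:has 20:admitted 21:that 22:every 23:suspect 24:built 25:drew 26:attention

24

The displaced element is "the manuscript" (word 2).
It is linked across 3 clause boundaries (that → that → that).
It functions as the direct object of "built", so the gap sits immediately after word 24 ("built").
Base order: Every student suspected that the tenant who examined this budget earlier thought that every senator has admitted that every suspect built the manuscript.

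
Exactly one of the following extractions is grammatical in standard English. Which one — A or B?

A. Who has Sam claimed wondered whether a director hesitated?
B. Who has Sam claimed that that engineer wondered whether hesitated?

A

In B, the wh-phrase is extracted from inside a wh-island (introduced by "whether"), which blocks movement.
In A, the extraction path crosses only that-complement boundaries, which are transparent.
So A is grammatical.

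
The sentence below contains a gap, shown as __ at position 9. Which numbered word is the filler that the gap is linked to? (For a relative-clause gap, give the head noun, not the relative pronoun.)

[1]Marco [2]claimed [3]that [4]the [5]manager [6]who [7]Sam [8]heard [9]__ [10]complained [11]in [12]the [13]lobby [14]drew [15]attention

5

The gap at 9 is the subject of "complained", inside a relative clause.
The relative pronoun is "who" (word 6); it is bound by the head noun immediately before it.
Its filler is the head noun "manager", at word 5.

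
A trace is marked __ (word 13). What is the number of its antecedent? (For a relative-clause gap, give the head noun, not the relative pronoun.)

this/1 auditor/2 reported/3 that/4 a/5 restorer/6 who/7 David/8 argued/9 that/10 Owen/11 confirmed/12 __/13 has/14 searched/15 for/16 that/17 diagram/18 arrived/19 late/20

6

The gap at 13 is the subject of "searched", inside a relative clause.
The relative pronoun is "who" (word 7); it is bound by the head noun immediately before it.
Its filler is the head noun "restorer", at word 6.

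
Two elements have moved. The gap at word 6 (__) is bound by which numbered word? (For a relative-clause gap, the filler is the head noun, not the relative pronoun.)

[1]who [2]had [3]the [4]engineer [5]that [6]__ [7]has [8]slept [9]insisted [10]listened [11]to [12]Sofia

The marked gap is inside the relative clause, the subject of "slept".
Its filler is the head noun "engineer" (via "that"), at word 4.
(The other dependency links word 1 to a gap after word 9.)

4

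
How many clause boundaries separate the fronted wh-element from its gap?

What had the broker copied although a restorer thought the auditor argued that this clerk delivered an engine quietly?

"what" originates inside the matrix clause — no clause boundary is crossed.

0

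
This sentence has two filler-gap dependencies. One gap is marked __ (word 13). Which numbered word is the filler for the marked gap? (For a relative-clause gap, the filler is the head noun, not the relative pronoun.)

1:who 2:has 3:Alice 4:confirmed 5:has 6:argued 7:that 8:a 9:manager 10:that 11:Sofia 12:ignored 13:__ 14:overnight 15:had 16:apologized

The marked gap is inside the relative clause, the direct object of "ignored".
Its filler is the head noun "manager" (via "that"), at word 9.
(The other dependency links word 1 to a gap after word 4.)

9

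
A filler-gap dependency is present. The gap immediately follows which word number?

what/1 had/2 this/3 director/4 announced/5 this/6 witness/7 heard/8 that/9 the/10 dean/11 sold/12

The displaced element is "what" (word 1).
It is linked across 2 clause boundaries (Ø → that).
It functions as the direct object of "sold", so the gap sits immediately after word 12 ("sold").
Base order: This director had announced this witness heard that the dean sold what.

12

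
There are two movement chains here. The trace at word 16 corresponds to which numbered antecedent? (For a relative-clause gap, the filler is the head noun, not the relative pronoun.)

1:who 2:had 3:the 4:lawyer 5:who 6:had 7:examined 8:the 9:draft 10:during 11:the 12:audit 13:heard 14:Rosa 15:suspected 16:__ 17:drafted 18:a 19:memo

The marked gap is the subject of "drafted".
Its filler is the fronted wh-phrase "who", at word 1.
(The other dependency links word 4 to a gap after word 5.)

1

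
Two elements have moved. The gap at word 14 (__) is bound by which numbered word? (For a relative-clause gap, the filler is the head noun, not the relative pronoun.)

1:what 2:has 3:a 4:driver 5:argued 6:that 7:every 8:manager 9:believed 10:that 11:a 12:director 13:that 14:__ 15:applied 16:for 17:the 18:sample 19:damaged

12

The marked gap is inside the relative clause, the subject of "applied".
Its filler is the head noun "director" (via "that"), at word 12.
(The other dependency links word 1 to a gap after word 19.)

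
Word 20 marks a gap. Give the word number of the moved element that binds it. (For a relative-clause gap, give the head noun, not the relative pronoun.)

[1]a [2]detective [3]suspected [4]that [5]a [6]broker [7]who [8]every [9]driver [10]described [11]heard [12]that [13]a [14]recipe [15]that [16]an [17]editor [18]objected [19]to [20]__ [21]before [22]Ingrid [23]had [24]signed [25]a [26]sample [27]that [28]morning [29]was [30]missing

14

The gap at 20 is the prepositional object of "objected", inside a relative clause.
The relative pronoun is "that" (word 15); it is bound by the head noun immediately before it.
Its filler is the head noun "recipe", at word 14.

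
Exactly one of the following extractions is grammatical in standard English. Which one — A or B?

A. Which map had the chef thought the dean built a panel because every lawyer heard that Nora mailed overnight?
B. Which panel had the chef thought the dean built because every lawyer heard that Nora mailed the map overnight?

B

In A, the wh-phrase is extracted from inside an adjunct island (introduced by "because"), which blocks movement.
In B, the extraction path crosses only that-complement boundaries, which are transparent.
So B is grammatical.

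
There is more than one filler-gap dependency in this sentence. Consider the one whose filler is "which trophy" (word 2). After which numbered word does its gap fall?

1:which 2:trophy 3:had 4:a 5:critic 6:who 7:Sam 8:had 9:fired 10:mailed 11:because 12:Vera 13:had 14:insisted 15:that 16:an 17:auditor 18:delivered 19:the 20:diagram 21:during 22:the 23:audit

10

The displaced element is "which trophy" (word 2).
It functions as the direct object of "mailed", so the gap sits immediately after word 10 ("mailed").
Base order: A critic who Sam had fired had mailed which trophy because Vera had insisted that an auditor delivered the diagram during the audit.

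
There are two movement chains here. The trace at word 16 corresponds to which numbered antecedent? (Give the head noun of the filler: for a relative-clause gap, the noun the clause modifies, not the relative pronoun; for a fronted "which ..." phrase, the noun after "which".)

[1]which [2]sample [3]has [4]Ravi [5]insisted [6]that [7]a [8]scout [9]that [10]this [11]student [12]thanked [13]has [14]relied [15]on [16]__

2

The marked gap is the object of the preposition "on" of "relied".
Its filler is the fronted wh-phrase "which sample", at word 2.
(The other dependency links word 8 to a gap after word 12.)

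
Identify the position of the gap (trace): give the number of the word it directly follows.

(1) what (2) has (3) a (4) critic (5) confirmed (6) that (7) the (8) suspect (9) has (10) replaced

10

The displaced element is "what" (word 1).
It is linked across 1 clause boundary (that).
It functions as the direct object of "replaced", so the gap sits immediately after word 10 ("replaced").
Base order: A critic has confirmed that the suspect has replaced what.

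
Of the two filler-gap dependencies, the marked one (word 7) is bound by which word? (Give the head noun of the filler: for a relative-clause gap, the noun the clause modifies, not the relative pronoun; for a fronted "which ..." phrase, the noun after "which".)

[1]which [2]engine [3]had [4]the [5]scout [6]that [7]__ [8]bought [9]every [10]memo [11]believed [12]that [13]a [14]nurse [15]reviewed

5

The marked gap is inside the relative clause, the subject of "bought".
Its filler is the head noun "scout" (via "that"), at word 5.
(The other dependency links word 2 to a gap after word 15.)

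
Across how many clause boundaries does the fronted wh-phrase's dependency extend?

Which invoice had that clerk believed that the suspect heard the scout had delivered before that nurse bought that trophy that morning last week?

"which invoice" is extracted from the object of "delivered".
Boundaries crossed, outermost first: [that], [Ø] — 2 in total.

2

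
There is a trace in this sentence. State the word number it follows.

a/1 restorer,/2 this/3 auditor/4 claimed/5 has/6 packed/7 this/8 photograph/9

5

The displaced element is "a restorer" (word 2).
It is linked across 1 clause boundary (Ø).
It functions as the subject of "packed", so the gap sits immediately after word 5 ("claimed").
Base order: This auditor claimed that a restorer has packed this photograph.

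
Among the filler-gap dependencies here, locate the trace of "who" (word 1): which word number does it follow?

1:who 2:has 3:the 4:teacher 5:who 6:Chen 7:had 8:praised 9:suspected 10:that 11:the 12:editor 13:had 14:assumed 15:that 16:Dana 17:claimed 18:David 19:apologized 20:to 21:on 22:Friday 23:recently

The displaced element is "who" (word 1).
It is linked across 3 clause boundaries (that → that → Ø).
It functions as the object of the preposition "to" of "apologized", so the gap sits immediately after word 20 ("to").
Base order: The teacher who Chen had praised has suspected that the editor had assumed that Dana claimed David apologized to who on Friday recently.

20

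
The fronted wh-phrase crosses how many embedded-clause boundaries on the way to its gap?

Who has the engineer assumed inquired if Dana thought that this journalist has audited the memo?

1

"who" is extracted from the subject of "inquired".
Boundaries crossed, outermost first: [Ø] — 1 in total.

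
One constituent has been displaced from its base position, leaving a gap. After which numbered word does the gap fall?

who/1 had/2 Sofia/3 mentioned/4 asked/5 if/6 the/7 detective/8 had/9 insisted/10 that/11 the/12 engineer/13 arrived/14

The displaced element is "who" (word 1).
It is linked across 1 clause boundary (Ø).
It functions as the subject of "asked", so the gap sits immediately after word 4 ("mentioned").
Base order: Sofia had mentioned who asked if the detective had insisted that the engineer arrived.

4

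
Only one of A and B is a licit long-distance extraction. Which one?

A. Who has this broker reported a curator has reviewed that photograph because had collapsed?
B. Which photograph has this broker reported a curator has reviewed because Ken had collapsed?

In A, the wh-phrase is extracted from inside an adjunct island (introduced by "because"), which blocks movement.
In B, the extraction path crosses only that-complement boundaries, which are transparent.
So B is grammatical.

B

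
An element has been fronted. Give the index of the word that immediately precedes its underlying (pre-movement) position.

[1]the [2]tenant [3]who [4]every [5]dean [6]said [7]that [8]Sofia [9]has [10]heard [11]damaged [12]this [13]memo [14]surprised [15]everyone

10

The displaced element is "the tenant" (word 2).
It is linked across 2 clause boundaries (that → Ø).
It functions as the subject of "damaged", so the gap sits immediately after word 10 ("heard").
Base order: Every dean said that Sofia has heard that the tenant damaged this memo.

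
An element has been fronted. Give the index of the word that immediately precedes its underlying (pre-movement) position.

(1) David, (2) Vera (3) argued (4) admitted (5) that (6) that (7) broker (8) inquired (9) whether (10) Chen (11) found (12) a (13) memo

3

The displaced element is "David" (word 1).
It is linked across 1 clause boundary (Ø).
It functions as the subject of "admitted", so the gap sits immediately after word 3 ("argued").
Base order: Vera argued that David admitted that that broker inquired whether Chen found a memo.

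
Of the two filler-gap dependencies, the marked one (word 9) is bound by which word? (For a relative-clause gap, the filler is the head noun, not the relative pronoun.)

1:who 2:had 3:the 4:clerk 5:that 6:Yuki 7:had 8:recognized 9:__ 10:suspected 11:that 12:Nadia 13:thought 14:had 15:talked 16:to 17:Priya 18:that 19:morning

4

The marked gap is inside the relative clause, the direct object of "recognized".
Its filler is the head noun "clerk" (via "that"), at word 4.
(The other dependency links word 1 to a gap after word 13.)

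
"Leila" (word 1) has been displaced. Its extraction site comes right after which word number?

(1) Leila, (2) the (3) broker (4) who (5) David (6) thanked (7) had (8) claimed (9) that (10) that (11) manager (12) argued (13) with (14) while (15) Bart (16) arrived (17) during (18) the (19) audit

The displaced element is "Leila" (word 1).
It is linked across 1 clause boundary (that).
It functions as the object of the preposition "with" of "argued", so the gap sits immediately after word 13 ("with").
Base order: The broker who David thanked had claimed that that manager argued with Leila while Bart arrived during the audit.

13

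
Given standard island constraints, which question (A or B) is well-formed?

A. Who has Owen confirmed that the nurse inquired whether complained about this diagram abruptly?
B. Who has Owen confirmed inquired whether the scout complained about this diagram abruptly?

B

In A, the wh-phrase is extracted from inside a wh-island (introduced by "whether"), which blocks movement.
In B, the extraction path crosses only that-complement boundaries, which are transparent.
So B is grammatical.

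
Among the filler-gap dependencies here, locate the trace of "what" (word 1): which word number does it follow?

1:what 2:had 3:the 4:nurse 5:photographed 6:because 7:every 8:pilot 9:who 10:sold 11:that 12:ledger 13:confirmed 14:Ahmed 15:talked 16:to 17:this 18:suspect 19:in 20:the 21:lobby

5

The displaced element is "what" (word 1).
It functions as the direct object of "photographed", so the gap sits immediately after word 5 ("photographed").
Base order: The nurse had photographed what because every pilot who sold that ledger confirmed Ahmed talked to this suspect in the lobby.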